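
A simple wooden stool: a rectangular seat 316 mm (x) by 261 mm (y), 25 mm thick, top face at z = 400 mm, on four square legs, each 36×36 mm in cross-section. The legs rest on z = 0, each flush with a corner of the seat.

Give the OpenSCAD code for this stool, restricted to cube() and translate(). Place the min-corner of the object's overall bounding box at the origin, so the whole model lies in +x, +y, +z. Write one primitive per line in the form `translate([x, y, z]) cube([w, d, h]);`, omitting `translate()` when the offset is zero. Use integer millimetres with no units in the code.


translate([0, 0, 375]) cube([316, 261, 25]);
cube([36, 36, 375]);
translate([280, 0, 0]) cube([36, 36, 375]);
translate([0, 225, 0]) cube([36, 36, 375]);
translate([280, 225, 0]) cube([36, 36, 375]);


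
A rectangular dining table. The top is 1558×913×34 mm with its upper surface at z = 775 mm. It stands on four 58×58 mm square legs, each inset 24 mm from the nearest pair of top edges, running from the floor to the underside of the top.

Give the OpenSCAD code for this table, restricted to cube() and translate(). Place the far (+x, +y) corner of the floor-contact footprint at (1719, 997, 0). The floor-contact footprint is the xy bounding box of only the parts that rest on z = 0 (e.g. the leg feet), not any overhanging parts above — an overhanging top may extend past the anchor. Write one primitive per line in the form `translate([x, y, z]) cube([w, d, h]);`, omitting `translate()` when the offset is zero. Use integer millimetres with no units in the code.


translate([185, 108, 741]) cube([1558, 913, 34]);
translate([209, 132, 0]) cube([58, 58, 741]);
translate([1661, 132, 0]) cube([58, 58, 741]);
translate([209, 939, 0]) cube([58, 58, 741]);
translate([1661, 939, 0]) cube([58, 58, 741]);


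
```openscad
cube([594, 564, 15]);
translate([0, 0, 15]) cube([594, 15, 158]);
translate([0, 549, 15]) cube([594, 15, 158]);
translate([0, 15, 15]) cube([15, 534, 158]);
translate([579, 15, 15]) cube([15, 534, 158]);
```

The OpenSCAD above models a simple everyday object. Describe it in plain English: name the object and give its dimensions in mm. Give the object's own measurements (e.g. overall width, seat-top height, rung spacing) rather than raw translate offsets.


An open-topped rectangular box: outside dimensions 594×564×173 mm, with a uniform wall and base thickness of 15 mm. The base is a full 594×564 slab on the floor; four walls sit on top of the base. The front and back walls (the −y and +y sides) span the full width; the two side walls fit between them.


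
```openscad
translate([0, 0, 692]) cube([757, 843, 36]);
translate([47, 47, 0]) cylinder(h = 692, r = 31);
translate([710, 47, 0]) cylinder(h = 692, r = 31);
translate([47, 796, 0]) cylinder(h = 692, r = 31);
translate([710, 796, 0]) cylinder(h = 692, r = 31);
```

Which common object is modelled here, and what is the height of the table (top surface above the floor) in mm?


A table. The table height is 728 mm.

A 757×843×36 slab sits at z = 692 on four Ø62 mm round legs — a table. The top surface is at 692 + 36 = 728 mm.


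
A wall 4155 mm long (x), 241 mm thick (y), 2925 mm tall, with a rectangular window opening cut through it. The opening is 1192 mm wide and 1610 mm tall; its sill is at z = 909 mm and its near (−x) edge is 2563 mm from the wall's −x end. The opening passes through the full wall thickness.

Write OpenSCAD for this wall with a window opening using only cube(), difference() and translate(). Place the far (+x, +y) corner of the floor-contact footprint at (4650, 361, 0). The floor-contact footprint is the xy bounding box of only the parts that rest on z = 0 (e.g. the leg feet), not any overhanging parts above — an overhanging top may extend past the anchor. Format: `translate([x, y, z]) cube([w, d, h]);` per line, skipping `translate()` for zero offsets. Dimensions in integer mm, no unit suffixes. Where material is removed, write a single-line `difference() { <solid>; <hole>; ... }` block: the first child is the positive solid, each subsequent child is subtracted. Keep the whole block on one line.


difference() { translate([495, 120, 0]) cube([4155, 241, 2925]); translate([3058, 120, 909]) cube([1192, 241, 1610]); }


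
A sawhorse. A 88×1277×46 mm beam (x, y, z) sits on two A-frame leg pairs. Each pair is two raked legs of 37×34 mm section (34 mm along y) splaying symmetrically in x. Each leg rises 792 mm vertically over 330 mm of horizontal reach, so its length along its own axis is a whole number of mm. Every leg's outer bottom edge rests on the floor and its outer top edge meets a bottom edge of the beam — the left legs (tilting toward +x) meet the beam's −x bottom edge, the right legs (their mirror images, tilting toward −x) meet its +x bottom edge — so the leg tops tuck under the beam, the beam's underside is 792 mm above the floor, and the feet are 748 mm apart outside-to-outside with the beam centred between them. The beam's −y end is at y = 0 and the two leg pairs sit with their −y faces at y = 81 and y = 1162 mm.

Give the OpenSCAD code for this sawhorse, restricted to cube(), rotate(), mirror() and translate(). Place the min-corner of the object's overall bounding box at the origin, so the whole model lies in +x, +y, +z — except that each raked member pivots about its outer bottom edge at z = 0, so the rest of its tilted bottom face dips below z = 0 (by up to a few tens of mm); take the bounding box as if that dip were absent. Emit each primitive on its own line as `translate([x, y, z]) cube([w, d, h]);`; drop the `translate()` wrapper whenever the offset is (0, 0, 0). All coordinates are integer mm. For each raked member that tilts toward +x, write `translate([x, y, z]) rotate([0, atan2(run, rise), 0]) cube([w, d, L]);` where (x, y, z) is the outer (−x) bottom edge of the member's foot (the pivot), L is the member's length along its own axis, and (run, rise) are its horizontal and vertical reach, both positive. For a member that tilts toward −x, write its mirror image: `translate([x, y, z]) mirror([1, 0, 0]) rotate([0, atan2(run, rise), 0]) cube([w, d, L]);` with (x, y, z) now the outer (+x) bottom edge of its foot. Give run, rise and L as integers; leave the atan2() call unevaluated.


translate([330, 0, 792]) cube([88, 1277, 46]);
translate([0, 81, 0]) rotate([0, atan2(330, 792), 0]) cube([37, 34, 858]);
translate([748, 81, 0]) mirror([1, 0, 0]) rotate([0, atan2(330, 792), 0]) cube([37, 34, 858]);
translate([0, 1162, 0]) rotate([0, atan2(330, 792), 0]) cube([37, 34, 858]);
translate([748, 1162, 0]) mirror([1, 0, 0]) rotate([0, atan2(330, 792), 0]) cube([37, 34, 858]);


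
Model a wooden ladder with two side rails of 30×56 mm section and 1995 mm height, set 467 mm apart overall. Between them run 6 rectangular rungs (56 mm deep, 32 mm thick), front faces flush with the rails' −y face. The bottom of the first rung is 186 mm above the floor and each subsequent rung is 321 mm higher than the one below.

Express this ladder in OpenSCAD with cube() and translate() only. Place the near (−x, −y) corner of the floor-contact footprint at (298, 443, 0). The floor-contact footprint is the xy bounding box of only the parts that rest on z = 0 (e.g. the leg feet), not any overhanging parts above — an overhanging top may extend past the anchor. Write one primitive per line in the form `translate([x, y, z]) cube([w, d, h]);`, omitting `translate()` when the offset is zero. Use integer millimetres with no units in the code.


translate([298, 443, 0]) cube([30, 56, 1995]);
translate([735, 443, 0]) cube([30, 56, 1995]);
translate([328, 443, 186]) cube([407, 56, 32]);
translate([328, 443, 507]) cube([407, 56, 32]);
translate([328, 443, 828]) cube([407, 56, 32]);
translate([328, 443, 1149]) cube([407, 56, 32]);
translate([328, 443, 1470]) cube([407, 56, 32]);
translate([328, 443, 1791]) cube([407, 56, 32]);


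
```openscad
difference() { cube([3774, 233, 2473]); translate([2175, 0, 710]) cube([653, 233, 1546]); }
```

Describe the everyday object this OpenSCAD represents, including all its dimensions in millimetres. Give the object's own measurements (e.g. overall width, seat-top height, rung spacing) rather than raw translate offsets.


A wall 3774 mm long (x), 233 mm thick (y), 2473 mm tall, with a rectangular window opening cut through it. The opening is 653 mm wide and 1546 mm tall; its sill is at z = 710 mm and its near (−x) edge is 2175 mm from the wall's −x end. The opening passes through the full wall thickness.


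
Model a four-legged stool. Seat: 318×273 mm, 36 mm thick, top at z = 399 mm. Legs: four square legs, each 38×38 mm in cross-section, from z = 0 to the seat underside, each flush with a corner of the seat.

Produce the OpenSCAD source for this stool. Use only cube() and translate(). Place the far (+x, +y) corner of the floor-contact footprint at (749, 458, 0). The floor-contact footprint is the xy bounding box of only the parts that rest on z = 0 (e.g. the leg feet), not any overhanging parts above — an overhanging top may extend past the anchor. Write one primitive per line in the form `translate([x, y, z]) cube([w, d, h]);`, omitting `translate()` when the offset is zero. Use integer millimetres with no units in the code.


translate([431, 185, 363]) cube([318, 273, 36]);
translate([431, 185, 0]) cube([38, 38, 363]);
translate([711, 185, 0]) cube([38, 38, 363]);
translate([431, 420, 0]) cube([38, 38, 363]);
translate([711, 420, 0]) cube([38, 38, 363]);


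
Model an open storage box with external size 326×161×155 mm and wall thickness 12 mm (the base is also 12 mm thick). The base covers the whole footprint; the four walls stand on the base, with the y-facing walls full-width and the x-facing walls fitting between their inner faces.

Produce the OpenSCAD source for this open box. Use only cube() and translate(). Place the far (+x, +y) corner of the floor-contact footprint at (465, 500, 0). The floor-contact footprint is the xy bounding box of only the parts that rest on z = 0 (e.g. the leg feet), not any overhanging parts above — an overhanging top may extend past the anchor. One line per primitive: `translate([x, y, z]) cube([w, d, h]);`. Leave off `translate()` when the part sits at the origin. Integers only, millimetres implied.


translate([139, 339, 0]) cube([326, 161, 12]);
translate([139, 339, 12]) cube([326, 12, 143]);
translate([139, 488, 12]) cube([326, 12, 143]);
translate([139, 351, 12]) cube([12, 137, 143]);
translate([453, 351, 12]) cube([12, 137, 143]);


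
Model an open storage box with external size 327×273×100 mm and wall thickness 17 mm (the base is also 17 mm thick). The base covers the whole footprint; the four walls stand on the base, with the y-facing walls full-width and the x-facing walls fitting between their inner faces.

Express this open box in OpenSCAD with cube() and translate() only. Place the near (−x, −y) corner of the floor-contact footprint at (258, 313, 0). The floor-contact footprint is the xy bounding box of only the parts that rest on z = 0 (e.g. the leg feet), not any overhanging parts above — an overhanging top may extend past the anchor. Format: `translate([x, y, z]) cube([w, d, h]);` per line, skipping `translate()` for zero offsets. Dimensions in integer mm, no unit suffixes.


translate([258, 313, 0]) cube([327, 273, 17]);
translate([258, 313, 17]) cube([327, 17, 83]);
translate([258, 569, 17]) cube([327, 17, 83]);
translate([258, 330, 17]) cube([17, 239, 83]);
translate([568, 330, 17]) cube([17, 239, 83]);


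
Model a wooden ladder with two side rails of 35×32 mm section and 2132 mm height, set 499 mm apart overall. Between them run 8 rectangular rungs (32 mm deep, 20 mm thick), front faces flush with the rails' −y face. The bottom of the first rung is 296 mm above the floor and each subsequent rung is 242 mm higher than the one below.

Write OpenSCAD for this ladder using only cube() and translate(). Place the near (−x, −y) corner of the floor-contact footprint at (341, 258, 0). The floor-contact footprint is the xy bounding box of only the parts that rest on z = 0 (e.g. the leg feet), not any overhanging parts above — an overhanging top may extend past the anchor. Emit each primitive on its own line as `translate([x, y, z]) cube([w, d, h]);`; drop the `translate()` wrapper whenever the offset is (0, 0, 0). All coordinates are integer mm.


translate([341, 258, 0]) cube([35, 32, 2132]);
translate([805, 258, 0]) cube([35, 32, 2132]);
translate([376, 258, 296]) cube([429, 32, 20]);
translate([376, 258, 538]) cube([429, 32, 20]);
translate([376, 258, 780]) cube([429, 32, 20]);
translate([376, 258, 1022]) cube([429, 32, 20]);
translate([376, 258, 1264]) cube([429, 32, 20]);
translate([376, 258, 1506]) cube([429, 32, 20]);
translate([376, 258, 1748]) cube([429, 32, 20]);
translate([376, 258, 1990]) cube([429, 32, 20]);


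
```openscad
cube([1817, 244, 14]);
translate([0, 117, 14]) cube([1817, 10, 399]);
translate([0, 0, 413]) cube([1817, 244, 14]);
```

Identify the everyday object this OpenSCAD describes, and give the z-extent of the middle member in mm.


An I-beam. The web height is 399 mm.

Two wide flanges with a thin centred web — an I-beam. Overall 427 mm minus two 14 mm flanges gives a web of 427 − 2·14 = 399 mm.


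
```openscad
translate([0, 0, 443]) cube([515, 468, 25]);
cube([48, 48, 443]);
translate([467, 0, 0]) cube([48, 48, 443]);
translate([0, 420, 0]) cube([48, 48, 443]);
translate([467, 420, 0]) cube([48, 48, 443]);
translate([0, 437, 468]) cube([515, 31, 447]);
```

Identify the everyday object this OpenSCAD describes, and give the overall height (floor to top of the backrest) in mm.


A chair. The overall height is 915 mm.

A slab on four corner posts with a tall panel at the back — a chair. The seat slab sits at z = 443 with thickness 25, and the 447 mm backrest starts at the seat top, so the overall height is 443 + 25 + 447 = 915 mm.


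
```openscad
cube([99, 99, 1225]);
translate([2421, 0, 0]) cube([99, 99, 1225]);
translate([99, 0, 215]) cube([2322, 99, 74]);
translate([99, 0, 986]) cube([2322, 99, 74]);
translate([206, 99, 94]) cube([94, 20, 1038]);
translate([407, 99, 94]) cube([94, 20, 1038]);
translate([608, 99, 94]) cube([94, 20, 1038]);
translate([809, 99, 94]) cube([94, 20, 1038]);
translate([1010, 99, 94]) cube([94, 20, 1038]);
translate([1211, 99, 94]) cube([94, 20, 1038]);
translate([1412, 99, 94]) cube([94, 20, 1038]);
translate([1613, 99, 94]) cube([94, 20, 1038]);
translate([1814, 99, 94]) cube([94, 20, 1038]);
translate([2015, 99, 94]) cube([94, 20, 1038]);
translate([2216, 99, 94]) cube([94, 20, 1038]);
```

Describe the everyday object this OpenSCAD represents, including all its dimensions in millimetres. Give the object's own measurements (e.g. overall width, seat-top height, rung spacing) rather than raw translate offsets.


A fence section. Two 99×99 mm posts, 1225 mm tall, stand on the floor with a clear span of 2322 mm between their inner faces. Two horizontal rails of 99×74 mm section span the gap between the posts with their undersides at z = 215 mm and z = 986 mm, flush with the posts' −y face. 11 pickets, each 94 mm wide, 20 mm thick and 1038 mm tall, are fixed to the +y face of the rails with their bottoms at z = 94 mm, spaced across the span with a 107 mm gap after the −x post and between neighbouring pickets, with 111 mm left before the +x post.


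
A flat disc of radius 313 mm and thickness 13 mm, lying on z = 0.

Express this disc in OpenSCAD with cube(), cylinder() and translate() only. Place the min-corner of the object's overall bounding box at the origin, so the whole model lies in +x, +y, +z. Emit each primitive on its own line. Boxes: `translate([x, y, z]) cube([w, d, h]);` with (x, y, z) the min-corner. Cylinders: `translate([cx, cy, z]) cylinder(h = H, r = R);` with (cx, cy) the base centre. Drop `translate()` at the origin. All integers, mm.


translate([313, 313, 0]) cylinder(h = 13, r = 313);


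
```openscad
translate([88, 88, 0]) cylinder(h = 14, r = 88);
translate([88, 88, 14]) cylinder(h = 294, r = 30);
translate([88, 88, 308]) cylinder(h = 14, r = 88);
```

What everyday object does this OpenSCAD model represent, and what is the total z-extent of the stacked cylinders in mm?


A spool. The overall height is 322 mm.

Three coaxial cylinders, large–small–large — a spool. Two 14 mm flanges and a 294 mm core give 14 + 294 + 14 = 322 mm.


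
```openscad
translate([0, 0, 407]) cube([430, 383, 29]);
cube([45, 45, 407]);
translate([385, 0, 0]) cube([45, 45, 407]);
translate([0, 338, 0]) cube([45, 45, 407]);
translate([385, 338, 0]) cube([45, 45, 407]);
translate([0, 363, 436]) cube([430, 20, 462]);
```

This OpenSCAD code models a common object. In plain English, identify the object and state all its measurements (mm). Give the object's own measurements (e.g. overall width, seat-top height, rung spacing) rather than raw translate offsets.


A chair. The seat is a 430×383×29 mm slab with its top at z = 436 mm, on four 45×45 mm corner legs (flush with the seat edges, standing on z = 0). A flat backrest 20 mm thick, 462 mm tall, spans the full seat width and rises from the seat top along its +y edge, rear face flush with the rear of the seat.


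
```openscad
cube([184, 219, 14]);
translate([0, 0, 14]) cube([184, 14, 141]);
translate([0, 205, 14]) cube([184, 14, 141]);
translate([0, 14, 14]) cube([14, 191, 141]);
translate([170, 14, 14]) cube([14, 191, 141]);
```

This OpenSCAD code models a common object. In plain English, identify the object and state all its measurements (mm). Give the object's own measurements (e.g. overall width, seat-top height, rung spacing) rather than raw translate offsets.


An open-topped rectangular box: outside dimensions 184×219×155 mm, with a uniform wall and base thickness of 14 mm. The base is a full 184×219 slab on the floor; four walls sit on top of the base. The front and back walls (the −y and +y sides) span the full width; the two side walls fit between them.


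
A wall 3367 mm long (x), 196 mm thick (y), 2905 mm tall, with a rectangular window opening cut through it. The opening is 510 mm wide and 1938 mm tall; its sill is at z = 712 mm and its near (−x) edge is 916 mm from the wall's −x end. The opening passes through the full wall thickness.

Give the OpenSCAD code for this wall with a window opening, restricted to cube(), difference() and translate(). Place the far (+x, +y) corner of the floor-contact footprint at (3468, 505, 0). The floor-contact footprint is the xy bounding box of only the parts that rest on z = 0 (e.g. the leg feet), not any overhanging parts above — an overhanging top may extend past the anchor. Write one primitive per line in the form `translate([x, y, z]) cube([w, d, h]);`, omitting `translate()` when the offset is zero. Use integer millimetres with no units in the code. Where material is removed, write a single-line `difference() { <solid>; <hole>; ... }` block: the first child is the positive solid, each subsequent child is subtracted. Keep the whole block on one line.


difference() { translate([101, 309, 0]) cube([3367, 196, 2905]); translate([1017, 309, 712]) cube([510, 196, 1938]); }


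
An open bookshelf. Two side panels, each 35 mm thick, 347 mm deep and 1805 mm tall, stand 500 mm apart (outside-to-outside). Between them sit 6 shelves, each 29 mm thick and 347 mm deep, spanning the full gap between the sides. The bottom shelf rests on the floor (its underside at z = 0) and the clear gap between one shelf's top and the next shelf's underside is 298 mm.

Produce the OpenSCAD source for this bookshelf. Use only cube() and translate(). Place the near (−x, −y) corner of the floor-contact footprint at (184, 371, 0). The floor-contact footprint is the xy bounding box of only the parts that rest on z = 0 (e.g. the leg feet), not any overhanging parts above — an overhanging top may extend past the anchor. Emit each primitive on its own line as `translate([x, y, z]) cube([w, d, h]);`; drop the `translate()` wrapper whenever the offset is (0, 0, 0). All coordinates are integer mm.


translate([184, 371, 0]) cube([35, 347, 1805]);
translate([649, 371, 0]) cube([35, 347, 1805]);
translate([219, 371, 0]) cube([430, 347, 29]);
translate([219, 371, 327]) cube([430, 347, 29]);
translate([219, 371, 654]) cube([430, 347, 29]);
translate([219, 371, 981]) cube([430, 347, 29]);
translate([219, 371, 1308]) cube([430, 347, 29]);
translate([219, 371, 1635]) cube([430, 347, 29]);


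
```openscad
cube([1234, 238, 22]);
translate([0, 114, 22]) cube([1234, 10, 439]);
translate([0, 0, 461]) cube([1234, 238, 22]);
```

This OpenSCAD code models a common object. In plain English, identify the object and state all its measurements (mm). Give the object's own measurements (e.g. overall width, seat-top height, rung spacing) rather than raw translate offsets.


An I-beam lying along x, 1234 mm long. Overall section height 483 mm. Two flanges 238 mm wide (y) and 22 mm thick, one on the floor and one at the top; a web 10 mm thick runs between them, centred on the flange width.


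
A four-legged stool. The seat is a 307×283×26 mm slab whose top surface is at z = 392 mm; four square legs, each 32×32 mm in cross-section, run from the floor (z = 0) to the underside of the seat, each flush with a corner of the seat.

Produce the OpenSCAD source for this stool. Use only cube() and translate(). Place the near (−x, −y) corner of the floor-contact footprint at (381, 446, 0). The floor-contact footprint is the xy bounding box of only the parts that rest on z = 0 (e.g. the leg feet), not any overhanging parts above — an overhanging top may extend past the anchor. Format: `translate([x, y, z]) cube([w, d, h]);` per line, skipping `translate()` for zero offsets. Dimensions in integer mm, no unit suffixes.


// leg_h = 392 - 26 = 366
translate([381, 446, 366]) cube([307, 283, 26]);
translate([381, 446, 0]) cube([32, 32, 366]);
translate([656, 446, 0]) cube([32, 32, 366]);
translate([381, 697, 0]) cube([32, 32, 366]);
translate([656, 697, 0]) cube([32, 32, 366]);


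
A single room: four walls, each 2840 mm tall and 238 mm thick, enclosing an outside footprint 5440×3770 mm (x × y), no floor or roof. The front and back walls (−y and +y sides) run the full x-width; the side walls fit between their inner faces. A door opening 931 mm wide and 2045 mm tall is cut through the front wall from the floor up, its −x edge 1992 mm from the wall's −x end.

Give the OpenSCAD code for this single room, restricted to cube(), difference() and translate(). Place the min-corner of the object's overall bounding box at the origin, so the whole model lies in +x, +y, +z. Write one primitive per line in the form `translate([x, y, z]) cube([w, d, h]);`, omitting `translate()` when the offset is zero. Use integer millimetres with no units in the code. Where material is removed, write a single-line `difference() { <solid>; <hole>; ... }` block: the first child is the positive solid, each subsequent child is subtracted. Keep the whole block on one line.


difference() { cube([5440, 238, 2840]); translate([1992, 0, 0]) cube([931, 238, 2045]); }
translate([0, 3532, 0]) cube([5440, 238, 2840]);
translate([0, 238, 0]) cube([238, 3294, 2840]);
translate([5202, 238, 0]) cube([238, 3294, 2840]);


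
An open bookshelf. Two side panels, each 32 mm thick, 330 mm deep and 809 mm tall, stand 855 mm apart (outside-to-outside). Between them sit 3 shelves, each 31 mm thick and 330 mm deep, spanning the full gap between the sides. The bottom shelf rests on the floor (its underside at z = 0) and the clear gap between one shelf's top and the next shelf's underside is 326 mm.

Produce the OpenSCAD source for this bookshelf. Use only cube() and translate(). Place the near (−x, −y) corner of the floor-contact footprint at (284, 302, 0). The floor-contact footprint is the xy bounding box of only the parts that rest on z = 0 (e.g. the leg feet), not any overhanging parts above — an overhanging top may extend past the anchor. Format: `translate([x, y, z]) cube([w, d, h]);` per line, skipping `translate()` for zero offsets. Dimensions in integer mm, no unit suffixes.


translate([284, 302, 0]) cube([32, 330, 809]);
translate([1107, 302, 0]) cube([32, 330, 809]);
translate([316, 302, 0]) cube([791, 330, 31]);
translate([316, 302, 357]) cube([791, 330, 31]);
translate([316, 302, 714]) cube([791, 330, 31]);


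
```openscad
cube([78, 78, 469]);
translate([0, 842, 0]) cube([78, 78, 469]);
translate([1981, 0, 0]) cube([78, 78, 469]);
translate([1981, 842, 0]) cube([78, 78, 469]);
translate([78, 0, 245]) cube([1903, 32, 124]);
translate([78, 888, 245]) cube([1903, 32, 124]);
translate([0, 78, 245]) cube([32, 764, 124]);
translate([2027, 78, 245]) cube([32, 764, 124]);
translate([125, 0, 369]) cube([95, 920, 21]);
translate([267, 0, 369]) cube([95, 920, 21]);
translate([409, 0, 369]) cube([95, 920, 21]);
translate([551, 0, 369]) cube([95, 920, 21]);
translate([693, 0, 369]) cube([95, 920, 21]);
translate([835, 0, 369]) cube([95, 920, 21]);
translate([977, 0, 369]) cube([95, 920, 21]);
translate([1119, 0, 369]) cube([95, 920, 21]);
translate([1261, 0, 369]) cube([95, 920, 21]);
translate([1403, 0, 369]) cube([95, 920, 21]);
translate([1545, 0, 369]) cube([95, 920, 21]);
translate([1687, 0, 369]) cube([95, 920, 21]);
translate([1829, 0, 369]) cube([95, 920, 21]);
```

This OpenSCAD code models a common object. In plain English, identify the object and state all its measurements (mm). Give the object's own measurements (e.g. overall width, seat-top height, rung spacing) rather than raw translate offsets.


A bed frame 2059 mm long (x) by 920 mm wide (y). Four 78×78 mm corner posts, 469 mm tall, at the corners of the footprint. Four rails of 32 mm thickness and 124 mm height run between adjacent posts with their undersides at z = 245 mm, their outer faces flush with the outside of the frame (the two x-running rails run between the posts' inner faces; the two y-running rails run between the posts' inner faces). 13 slats, each 95 mm wide (x) and 21 mm thick, lie across the top of the two x-running rails, running the full 920 mm width of the frame in y; along x they sit between the end posts with a 47 mm gap after the −x posts and between neighbouring slats, leaving 57 mm before the +x posts.


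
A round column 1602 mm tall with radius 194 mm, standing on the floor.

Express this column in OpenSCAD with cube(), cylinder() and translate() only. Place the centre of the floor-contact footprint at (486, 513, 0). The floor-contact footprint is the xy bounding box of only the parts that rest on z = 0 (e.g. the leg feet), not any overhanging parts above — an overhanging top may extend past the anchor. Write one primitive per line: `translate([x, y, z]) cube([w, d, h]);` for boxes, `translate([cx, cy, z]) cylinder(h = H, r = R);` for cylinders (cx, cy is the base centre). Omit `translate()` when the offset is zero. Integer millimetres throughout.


translate([486, 513, 0]) cylinder(h = 1602, r = 194);


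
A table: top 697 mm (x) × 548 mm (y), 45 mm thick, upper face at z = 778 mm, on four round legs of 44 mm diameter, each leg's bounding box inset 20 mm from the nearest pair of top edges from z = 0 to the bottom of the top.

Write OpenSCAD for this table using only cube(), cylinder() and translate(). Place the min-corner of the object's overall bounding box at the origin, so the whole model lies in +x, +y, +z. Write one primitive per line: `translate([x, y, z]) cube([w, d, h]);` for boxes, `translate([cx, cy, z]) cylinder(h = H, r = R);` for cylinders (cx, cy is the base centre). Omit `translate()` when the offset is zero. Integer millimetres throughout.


translate([0, 0, 733]) cube([697, 548, 45]);
translate([42, 42, 0]) cylinder(h = 733, r = 22);
translate([655, 42, 0]) cylinder(h = 733, r = 22);
translate([42, 506, 0]) cylinder(h = 733, r = 22);
translate([655, 506, 0]) cylinder(h = 733, r = 22);


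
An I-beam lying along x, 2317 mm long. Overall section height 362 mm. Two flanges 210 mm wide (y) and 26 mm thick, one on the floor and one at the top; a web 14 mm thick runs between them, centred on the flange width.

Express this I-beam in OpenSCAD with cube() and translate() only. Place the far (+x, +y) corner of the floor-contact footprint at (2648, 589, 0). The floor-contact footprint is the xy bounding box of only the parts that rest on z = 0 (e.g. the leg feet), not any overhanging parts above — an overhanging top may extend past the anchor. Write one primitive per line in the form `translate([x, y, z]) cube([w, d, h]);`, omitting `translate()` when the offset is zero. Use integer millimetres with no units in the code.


translate([331, 379, 0]) cube([2317, 210, 26]);
translate([331, 477, 26]) cube([2317, 14, 310]);
translate([331, 379, 336]) cube([2317, 210, 26]);


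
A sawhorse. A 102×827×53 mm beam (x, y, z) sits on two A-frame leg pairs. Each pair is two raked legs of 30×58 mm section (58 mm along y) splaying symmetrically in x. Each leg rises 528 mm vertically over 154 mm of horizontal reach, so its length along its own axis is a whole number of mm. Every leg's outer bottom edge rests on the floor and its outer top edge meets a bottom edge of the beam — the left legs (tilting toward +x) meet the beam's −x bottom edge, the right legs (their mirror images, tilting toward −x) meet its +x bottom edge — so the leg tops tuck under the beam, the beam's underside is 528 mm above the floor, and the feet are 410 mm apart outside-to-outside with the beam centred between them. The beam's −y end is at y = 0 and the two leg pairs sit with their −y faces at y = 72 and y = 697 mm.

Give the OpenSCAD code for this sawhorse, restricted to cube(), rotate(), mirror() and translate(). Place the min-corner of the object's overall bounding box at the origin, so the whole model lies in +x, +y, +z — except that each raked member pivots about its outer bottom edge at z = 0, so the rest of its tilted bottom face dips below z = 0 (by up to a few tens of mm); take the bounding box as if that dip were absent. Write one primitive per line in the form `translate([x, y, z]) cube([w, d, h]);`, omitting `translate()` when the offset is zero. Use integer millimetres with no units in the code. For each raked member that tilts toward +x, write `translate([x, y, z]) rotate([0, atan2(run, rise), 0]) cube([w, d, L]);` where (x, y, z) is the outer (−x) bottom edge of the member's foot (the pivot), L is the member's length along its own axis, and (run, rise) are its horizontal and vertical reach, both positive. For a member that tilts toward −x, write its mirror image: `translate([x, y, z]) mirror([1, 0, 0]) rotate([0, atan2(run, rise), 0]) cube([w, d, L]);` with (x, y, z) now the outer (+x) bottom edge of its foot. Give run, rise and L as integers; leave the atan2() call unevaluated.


translate([154, 0, 528]) cube([102, 827, 53]);
translate([0, 72, 0]) rotate([0, atan2(154, 528), 0]) cube([30, 58, 550]);
translate([410, 72, 0]) mirror([1, 0, 0]) rotate([0, atan2(154, 528), 0]) cube([30, 58, 550]);
translate([0, 697, 0]) rotate([0, atan2(154, 528), 0]) cube([30, 58, 550]);
translate([410, 697, 0]) mirror([1, 0, 0]) rotate([0, atan2(154, 528), 0]) cube([30, 58, 550]);


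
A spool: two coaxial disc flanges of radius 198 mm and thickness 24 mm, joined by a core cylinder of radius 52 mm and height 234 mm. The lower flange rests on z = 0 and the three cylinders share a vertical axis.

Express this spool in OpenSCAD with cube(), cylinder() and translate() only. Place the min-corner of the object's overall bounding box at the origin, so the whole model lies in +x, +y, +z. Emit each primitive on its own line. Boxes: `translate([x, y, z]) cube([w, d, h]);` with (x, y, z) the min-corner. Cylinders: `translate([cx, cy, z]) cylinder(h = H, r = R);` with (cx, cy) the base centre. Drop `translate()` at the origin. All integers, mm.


translate([198, 198, 0]) cylinder(h = 24, r = 198);
translate([198, 198, 24]) cylinder(h = 234, r = 52);
translate([198, 198, 258]) cylinder(h = 24, r = 198);


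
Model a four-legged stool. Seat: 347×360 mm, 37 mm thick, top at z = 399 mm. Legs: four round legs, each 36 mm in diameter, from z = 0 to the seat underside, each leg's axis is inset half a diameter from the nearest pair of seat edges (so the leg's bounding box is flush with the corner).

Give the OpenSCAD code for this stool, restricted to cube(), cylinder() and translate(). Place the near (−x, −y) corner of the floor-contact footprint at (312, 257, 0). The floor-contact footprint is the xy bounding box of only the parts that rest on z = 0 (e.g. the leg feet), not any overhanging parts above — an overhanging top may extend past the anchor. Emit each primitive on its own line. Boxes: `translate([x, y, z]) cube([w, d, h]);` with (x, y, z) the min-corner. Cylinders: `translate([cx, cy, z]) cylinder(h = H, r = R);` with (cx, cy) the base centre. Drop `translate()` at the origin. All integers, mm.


translate([312, 257, 362]) cube([347, 360, 37]);
translate([330, 275, 0]) cylinder(h = 362, r = 18);
translate([641, 275, 0]) cylinder(h = 362, r = 18);
translate([330, 599, 0]) cylinder(h = 362, r = 18);
translate([641, 599, 0]) cylinder(h = 362, r = 18);


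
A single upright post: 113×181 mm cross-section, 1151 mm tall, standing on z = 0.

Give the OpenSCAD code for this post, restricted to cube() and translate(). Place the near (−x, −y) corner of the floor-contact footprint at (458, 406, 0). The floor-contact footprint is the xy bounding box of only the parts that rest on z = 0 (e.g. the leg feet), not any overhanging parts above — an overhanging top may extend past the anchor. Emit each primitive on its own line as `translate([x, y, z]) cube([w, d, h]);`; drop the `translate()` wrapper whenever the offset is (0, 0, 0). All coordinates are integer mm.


translate([458, 406, 0]) cube([113, 181, 1151]);


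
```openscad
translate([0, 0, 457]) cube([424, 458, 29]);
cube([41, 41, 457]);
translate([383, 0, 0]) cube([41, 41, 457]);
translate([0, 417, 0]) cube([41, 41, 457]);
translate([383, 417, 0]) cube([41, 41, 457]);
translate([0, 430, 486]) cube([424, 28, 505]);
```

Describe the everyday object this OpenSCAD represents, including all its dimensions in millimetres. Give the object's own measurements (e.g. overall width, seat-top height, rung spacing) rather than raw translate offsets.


A chair. The seat is a 424×458×29 mm slab with its top at z = 486 mm, on four 41×41 mm corner legs (flush with the seat edges, standing on z = 0). A flat backrest 28 mm thick, 505 mm tall, spans the full seat width and rises from the seat top along its +y edge, rear face flush with the rear of the seat.


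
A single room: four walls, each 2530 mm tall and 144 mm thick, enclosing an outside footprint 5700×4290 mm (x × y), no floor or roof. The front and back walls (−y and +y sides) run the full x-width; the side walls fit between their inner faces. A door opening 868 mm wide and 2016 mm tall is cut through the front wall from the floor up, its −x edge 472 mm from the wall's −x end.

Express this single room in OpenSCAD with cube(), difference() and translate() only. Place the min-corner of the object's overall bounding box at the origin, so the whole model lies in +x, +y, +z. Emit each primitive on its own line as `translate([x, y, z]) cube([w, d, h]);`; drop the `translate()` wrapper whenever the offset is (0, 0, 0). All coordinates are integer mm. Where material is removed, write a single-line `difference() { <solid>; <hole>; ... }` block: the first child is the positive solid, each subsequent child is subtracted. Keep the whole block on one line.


difference() { cube([5700, 144, 2530]); translate([472, 0, 0]) cube([868, 144, 2016]); }
translate([0, 4146, 0]) cube([5700, 144, 2530]);
translate([0, 144, 0]) cube([144, 4002, 2530]);
translate([5556, 144, 0]) cube([144, 4002, 2530]);


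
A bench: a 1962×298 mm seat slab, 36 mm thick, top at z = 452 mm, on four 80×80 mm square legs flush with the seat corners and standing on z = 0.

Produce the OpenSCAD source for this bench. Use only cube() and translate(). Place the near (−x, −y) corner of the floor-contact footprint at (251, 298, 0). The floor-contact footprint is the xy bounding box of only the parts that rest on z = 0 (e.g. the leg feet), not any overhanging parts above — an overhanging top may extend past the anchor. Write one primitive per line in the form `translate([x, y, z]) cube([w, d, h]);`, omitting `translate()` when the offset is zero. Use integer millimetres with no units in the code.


translate([251, 298, 416]) cube([1962, 298, 36]);
translate([251, 298, 0]) cube([80, 80, 416]);
translate([251, 516, 0]) cube([80, 80, 416]);
translate([2133, 298, 0]) cube([80, 80, 416]);
translate([2133, 516, 0]) cube([80, 80, 416]);


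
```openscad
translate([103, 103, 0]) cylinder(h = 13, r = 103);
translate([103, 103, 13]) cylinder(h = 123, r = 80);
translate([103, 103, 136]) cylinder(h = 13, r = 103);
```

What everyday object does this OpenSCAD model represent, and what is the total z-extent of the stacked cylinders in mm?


A spool. The overall height is 149 mm.

Three coaxial cylinders, large–small–large — a spool. Two 13 mm flanges and a 123 mm core give 13 + 123 + 13 = 149 mm.


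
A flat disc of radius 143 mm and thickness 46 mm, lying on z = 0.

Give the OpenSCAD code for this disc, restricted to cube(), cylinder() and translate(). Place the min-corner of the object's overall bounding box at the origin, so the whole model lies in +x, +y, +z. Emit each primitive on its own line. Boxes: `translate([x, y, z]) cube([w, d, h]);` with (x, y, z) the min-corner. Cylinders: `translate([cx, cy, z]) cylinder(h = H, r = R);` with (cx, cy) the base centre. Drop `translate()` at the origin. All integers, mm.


translate([143, 143, 0]) cylinder(h = 46, r = 143);


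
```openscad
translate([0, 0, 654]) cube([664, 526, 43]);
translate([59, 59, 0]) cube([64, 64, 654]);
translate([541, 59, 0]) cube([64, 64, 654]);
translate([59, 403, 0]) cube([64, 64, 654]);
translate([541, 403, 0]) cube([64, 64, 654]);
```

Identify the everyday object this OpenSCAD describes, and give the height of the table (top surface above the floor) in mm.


A table. The table height is 697 mm.

A 664×526×43 slab sits at z = 654 on four 64 mm square posts — a table. The top surface is at 654 + 43 = 697 mm.


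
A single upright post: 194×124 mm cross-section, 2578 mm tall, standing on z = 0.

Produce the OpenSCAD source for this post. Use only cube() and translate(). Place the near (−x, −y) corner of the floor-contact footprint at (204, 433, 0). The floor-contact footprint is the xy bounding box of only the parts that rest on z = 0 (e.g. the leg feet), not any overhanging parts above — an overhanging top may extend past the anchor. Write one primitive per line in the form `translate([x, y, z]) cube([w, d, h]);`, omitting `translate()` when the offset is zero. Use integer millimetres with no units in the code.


translate([204, 433, 0]) cube([194, 124, 2578]);


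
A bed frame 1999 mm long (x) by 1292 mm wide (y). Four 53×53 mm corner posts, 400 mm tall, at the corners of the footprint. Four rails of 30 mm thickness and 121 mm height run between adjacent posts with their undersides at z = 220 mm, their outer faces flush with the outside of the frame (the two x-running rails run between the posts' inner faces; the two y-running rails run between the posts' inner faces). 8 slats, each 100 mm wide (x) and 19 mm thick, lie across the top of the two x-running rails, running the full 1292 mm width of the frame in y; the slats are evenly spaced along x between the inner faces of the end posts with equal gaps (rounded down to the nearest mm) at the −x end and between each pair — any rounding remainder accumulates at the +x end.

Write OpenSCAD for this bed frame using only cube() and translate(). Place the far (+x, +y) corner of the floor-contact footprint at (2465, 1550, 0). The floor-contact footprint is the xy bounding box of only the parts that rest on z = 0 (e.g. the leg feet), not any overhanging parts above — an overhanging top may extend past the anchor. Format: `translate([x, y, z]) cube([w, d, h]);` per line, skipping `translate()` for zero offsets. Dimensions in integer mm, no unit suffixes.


translate([466, 258, 0]) cube([53, 53, 400]);
translate([466, 1497, 0]) cube([53, 53, 400]);
translate([2412, 258, 0]) cube([53, 53, 400]);
translate([2412, 1497, 0]) cube([53, 53, 400]);
translate([519, 258, 220]) cube([1893, 30, 121]);
translate([519, 1520, 220]) cube([1893, 30, 121]);
translate([466, 311, 220]) cube([30, 1186, 121]);
translate([2435, 311, 220]) cube([30, 1186, 121]);
translate([640, 258, 341]) cube([100, 1292, 19]);
translate([861, 258, 341]) cube([100, 1292, 19]);
translate([1082, 258, 341]) cube([100, 1292, 19]);
translate([1303, 258, 341]) cube([100, 1292, 19]);
translate([1524, 258, 341]) cube([100, 1292, 19]);
translate([1745, 258, 341]) cube([100, 1292, 19]);
translate([1966, 258, 341]) cube([100, 1292, 19]);
translate([2187, 258, 341]) cube([100, 1292, 19]);
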